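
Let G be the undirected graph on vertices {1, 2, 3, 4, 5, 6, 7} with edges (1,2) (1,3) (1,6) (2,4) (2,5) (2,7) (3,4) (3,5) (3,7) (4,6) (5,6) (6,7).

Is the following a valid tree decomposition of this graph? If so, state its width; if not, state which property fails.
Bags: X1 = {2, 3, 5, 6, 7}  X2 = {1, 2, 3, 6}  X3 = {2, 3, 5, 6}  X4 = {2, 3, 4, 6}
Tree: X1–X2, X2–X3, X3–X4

A tree decomposition must satisfy three properties: every vertex lies in some bag; for every edge, both endpoints lie together in some bag; and for every vertex, the bags containing it form a connected subtree. Here bags containing vertex 5 are not connected in the tree, so the decomposition is invalid.

No — bags containing vertex 5 are not connected in the tree.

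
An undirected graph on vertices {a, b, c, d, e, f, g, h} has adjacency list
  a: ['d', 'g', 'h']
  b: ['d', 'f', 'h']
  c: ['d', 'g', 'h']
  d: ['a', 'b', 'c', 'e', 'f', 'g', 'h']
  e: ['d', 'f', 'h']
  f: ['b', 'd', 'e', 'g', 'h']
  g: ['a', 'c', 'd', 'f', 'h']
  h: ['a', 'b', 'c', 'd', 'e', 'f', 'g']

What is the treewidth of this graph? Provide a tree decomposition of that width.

Treewidth 3.
One such decomposition:
Bags: B1 = {d, e, f, h}  B2 = {d, f, g, h}  B3 = {b, d, f, h}  B4 = {a, d, g, h}  B5 = {c, d, g, h}
Tree: B1–B2, B1–B3, B2–B4, B2–B5

Every bag has size at most 4, so the width is 4 − 1 = 3 and tw(G) ≤ 3. Conversely, {a, d, g, h} is a clique of size 4, and the vertices of any clique must share a bag in every tree decomposition; so some bag has ≥ 4 vertices and tw(G) ≥ 3. Therefore the treewidth is 3.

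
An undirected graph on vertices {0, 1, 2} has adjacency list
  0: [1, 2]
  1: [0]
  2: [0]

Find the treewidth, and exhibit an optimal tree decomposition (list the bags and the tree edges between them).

Each bag holds 2 vertices, so the decomposition has width 1, which upper-bounds the treewidth. G has an edge, so its treewidth is at least 1. The upper and lower bounds meet at 1, so that is the treewidth.

Treewidth 1.
Bags: B1 = {0, 2}  B2 = {0, 1}
Tree: B1–B2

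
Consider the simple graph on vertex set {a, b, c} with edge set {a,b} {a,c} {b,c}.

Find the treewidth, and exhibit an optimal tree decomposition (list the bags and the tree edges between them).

Treewidth 2.
One such decomposition:
Bags: B1 = {a, b, c}
Tree: (single bag)

A single bag containing all 3 vertices is trivially a valid decomposition of width 2. On the other hand G contains the 3-clique {a, b, c}. A clique must lie in a single bag of any decomposition, so no decomposition can have width below 2. Therefore the treewidth is 2.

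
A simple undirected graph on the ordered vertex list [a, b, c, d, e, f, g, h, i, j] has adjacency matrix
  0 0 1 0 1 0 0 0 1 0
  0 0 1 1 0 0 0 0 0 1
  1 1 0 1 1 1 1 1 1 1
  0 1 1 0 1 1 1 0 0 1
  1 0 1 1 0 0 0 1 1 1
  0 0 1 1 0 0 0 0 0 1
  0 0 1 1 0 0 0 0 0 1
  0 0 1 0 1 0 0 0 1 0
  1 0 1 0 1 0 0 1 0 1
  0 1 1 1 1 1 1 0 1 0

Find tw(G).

3

A width-3 tree decomposition is:
Bags: B1 = {c, d, e, j}  B2 = {c, e, i, j}  B3 = {c, e, h, i}  B4 = {a, c, e, i}  B5 = {c, d, g, j}  B6 = {b, c, d, j}  B7 = {c, d, f, j}
Tree: B1–B2, B2–B3, B3–B4, B1–B5, B1–B6, B1–B7
The largest bag has 4 vertices, giving width 3; this decomposition certifies tw(G) ≤ 3. On the other hand G contains the 4-clique {c, d, g, j}. A clique must lie in a single bag of any decomposition, so no decomposition can have width below 3. Hence tw(G) = 3 exactly.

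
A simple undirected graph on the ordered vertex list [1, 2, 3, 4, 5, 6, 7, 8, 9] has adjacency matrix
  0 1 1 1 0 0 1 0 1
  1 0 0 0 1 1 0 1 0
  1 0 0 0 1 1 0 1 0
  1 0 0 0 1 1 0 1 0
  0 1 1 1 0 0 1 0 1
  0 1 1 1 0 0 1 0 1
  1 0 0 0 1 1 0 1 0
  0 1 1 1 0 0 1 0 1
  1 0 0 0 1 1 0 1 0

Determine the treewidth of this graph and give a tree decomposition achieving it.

Treewidth 4.
Bags: B1 = {1, 5, 6, 8, 9}  B2 = {1, 5, 6, 7, 8}  B3 = {1, 3, 5, 6, 8}  B4 = {1, 2, 5, 6, 8}  B5 = {1, 4, 5, 6, 8}
Tree: B1–B2, B2–B3, B3–B4, B4–B5

Every bag has size at most 5, so the width is 5 − 1 = 4 and tw(G) ≤ 4. For the lower bound: the 5 vertex sets {1,9}, {6,7}, {3,5}, {8}, {2} are disjoint, each induces a connected subgraph, and every pair is joined by at least one edge of G. Contracting each set to a single vertex therefore yields K_{5} as a minor, and since treewidth is minor-monotone, tw(G) ≥ tw(K_{5}) = 4. Hence tw(G) = 4 exactly.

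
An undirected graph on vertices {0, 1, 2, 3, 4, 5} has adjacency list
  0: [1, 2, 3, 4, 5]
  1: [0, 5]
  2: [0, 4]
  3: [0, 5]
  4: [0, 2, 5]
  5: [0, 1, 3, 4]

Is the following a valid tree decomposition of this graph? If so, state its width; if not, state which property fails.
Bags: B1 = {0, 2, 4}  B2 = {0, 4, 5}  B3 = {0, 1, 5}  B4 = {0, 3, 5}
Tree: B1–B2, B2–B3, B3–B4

Every vertex of G appears in some bag (union = {0, 1, 2, 3, 4, 5}); every edge is covered by a bag; and for each vertex v the set of bags containing v is connected in the bag tree. The decomposition is therefore valid. The largest bag has 3 vertices, so the width is 2.

Yes; width 2.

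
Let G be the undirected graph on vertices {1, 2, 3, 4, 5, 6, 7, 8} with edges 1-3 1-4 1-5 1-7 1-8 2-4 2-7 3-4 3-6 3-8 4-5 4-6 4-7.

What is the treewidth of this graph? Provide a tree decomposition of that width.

Every bag has size at most 3, so the width is 3 − 1 = 2 and tw(G) ≤ 2. Conversely, {1, 3, 8} is a clique of size 3, and the vertices of any clique must share a bag in every tree decomposition; so some bag has ≥ 3 vertices and tw(G) ≥ 2. Combining the bounds, tw(G) = 2.

Treewidth 2.
Bags: B1 = {3, 4, 6}  B2 = {1, 3, 4}  B3 = {1, 3, 8}  B4 = {1, 4, 7}  B5 = {2, 4, 7}  B6 = {1, 4, 5}
Tree: B1–B2, B2–B3, B2–B4, B4–B5, B2–B6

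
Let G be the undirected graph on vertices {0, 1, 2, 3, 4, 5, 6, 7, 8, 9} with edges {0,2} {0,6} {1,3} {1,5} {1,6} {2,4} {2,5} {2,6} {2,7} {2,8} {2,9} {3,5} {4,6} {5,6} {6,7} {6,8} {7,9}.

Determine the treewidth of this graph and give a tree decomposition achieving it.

Treewidth 2.
One such decomposition:
Bags: B1 = {2, 5, 6}  B2 = {2, 6, 7}  B3 = {2, 6, 8}  B4 = {1, 5, 6}  B5 = {0, 2, 6}  B6 = {2, 7, 9}  B7 = {2, 4, 6}  B8 = {1, 3, 5}
Tree: B1–B2, B2–B3, B1–B4, B1–B5, B2–B6, B1–B7, B4–B8

Every bag has size at most 3, so the width is 3 − 1 = 2 and tw(G) ≤ 2. On the other hand G contains the 3-clique {1, 3, 5}. A clique must lie in a single bag of any decomposition, so no decomposition can have width below 2. Therefore the treewidth is 2.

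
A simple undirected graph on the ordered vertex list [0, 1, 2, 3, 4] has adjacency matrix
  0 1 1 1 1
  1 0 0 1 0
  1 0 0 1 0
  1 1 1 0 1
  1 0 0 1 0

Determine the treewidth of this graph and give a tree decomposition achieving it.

Treewidth 2.
One such decomposition:
Bags: B1 = {0, 1, 3}  B2 = {0, 2, 3}  B3 = {0, 3, 4}
Tree: B1–B2, B1–B3

Each bag holds 3 vertices, so the decomposition has width 2, which upper-bounds the treewidth. Conversely, {0, 1, 3} is a clique of size 3, and the vertices of any clique must share a bag in every tree decomposition; so some bag has ≥ 3 vertices and tw(G) ≥ 2. The upper and lower bounds meet at 2, so that is the treewidth.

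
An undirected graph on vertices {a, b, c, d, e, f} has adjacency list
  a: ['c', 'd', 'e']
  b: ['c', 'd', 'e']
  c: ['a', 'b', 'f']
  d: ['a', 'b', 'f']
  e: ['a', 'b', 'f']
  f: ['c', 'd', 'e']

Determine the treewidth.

A width-3 tree decomposition is:
Bags: B1 = {b, c, d, e}  B2 = {c, d, e, f}  B3 = {a, c, d, e}
Tree: B1–B2, B2–B3
The largest bag has 4 vertices, giving width 3; this decomposition certifies tw(G) ≤ 3. For the lower bound: the 4 vertex sets {b,c}, {e,f}, {d}, {a} are disjoint, each induces a connected subgraph, and every pair is joined by at least one edge of G. Contracting each set to a single vertex therefore yields K_{4} as a minor, and since treewidth is minor-monotone, tw(G) ≥ tw(K_{4}) = 3. Hence tw(G) = 3 exactly.

3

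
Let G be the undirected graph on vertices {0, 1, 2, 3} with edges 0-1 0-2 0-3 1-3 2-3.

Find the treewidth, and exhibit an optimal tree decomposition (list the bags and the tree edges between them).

Treewidth 2.
Bags: B1 = {0, 2, 3}  B2 = {0, 1, 3}
Tree: B1–B2

Every bag has size at most 3, so the width is 3 − 1 = 2 and tw(G) ≤ 2. For the lower bound, the 3 vertices {0, 1, 3} are pairwise adjacent, and any tree decomposition puts a clique entirely inside one bag — forcing width ≥ 2. The upper and lower bounds meet at 2, so that is the treewidth.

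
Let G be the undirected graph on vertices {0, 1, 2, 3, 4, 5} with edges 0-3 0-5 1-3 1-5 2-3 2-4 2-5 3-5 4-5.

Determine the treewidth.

2

A width-2 tree decomposition is:
Bags: B1 = {0, 3, 5}  B2 = {1, 3, 5}  B3 = {2, 3, 5}  B4 = {2, 4, 5}
Tree: B1–B2, B2–B3, B3–B4
The largest bag has 3 vertices, giving width 2; this decomposition certifies tw(G) ≤ 2. On the other hand G contains the 3-clique {0, 3, 5}. A clique must lie in a single bag of any decomposition, so no decomposition can have width below 2. The upper and lower bounds meet at 2, so that is the treewidth.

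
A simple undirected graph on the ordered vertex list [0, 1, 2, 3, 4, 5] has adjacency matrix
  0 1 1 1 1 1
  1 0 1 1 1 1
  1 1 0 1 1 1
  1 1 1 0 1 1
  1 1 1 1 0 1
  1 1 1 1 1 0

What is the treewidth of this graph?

5

A width-5 tree decomposition is:
Bags: B1 = {0, 1, 2, 3, 4, 5}
Tree: (single bag)
With just one bag of size 6, the width is 6 − 1 = 5, so tw(G) ≤ 5. For the lower bound, the 6 vertices {0, 1, 2, 3, 4, 5} are pairwise adjacent, and any tree decomposition puts a clique entirely inside one bag — forcing width ≥ 5. Hence tw(G) = 5 exactly.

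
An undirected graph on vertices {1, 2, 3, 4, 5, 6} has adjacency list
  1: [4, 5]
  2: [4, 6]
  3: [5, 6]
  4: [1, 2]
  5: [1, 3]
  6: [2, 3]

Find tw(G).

2

A width-2 tree decomposition is:
Bags: B1 = {2, 3, 6}  B2 = {2, 3, 5}  B3 = {1, 2, 5}  B4 = {1, 2, 4}
Tree: B1–B2, B2–B3, B3–B4
Each bag holds 3 vertices, so the decomposition has width 2, which upper-bounds the treewidth. The edges 2–6–3–5–1–4–2 form a cycle, so G is not a tree and its treewidth is at least 2. Combining the bounds, tw(G) = 2.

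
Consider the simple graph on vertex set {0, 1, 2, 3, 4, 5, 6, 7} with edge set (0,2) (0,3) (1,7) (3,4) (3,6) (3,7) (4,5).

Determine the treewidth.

A width-1 tree decomposition is:
Bags: B1 = {0, 3}  B2 = {3, 7}  B3 = {0, 2}  B4 = {3, 4}  B5 = {1, 7}  B6 = {4, 5}  B7 = {3, 6}
Tree: B1–B2, B1–B3, B2–B4, B2–B5, B4–B6, B2–B7
Each bag holds 2 vertices, so the decomposition has width 1, which upper-bounds the treewidth. G has an edge, so its treewidth is at least 1. Hence tw(G) = 1 exactly.

1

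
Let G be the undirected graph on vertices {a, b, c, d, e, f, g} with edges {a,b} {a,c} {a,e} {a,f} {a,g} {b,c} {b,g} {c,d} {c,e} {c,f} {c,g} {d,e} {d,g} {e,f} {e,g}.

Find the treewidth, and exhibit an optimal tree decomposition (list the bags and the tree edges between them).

Treewidth 3.
Bags: B1 = {a, c, e, f}  B2 = {a, c, e, g}  B3 = {c, d, e, g}  B4 = {a, b, c, g}
Tree: B1–B2, B2–B3, B2–B4

Every bag has size at most 4, so the width is 4 − 1 = 3 and tw(G) ≤ 3. On the other hand G contains the 4-clique {c, d, e, g}. A clique must lie in a single bag of any decomposition, so no decomposition can have width below 3. The upper and lower bounds meet at 3, so that is the treewidth.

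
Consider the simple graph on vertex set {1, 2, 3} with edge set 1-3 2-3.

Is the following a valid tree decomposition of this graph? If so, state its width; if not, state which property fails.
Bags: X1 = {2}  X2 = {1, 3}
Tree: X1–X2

No — edge (3,2) lies in no bag.

A tree decomposition must satisfy three properties: every vertex lies in some bag; for every edge, both endpoints lie together in some bag; and for every vertex, the bags containing it form a connected subtree. Here edge (3,2) lies in no bag, so the decomposition is invalid.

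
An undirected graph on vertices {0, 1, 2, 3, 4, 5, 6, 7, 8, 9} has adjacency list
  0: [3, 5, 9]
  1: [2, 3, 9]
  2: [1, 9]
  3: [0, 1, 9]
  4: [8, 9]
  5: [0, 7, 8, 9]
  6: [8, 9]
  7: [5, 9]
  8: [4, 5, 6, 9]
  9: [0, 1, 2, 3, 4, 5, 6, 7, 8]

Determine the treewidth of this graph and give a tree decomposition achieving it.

The largest bag has 3 vertices, giving width 2; this decomposition certifies tw(G) ≤ 2. Conversely, {1, 2, 9} is a clique of size 3, and the vertices of any clique must share a bag in every tree decomposition; so some bag has ≥ 3 vertices and tw(G) ≥ 2. Combining the bounds, tw(G) = 2.

Treewidth 2.
Bags: B1 = {5, 8, 9}  B2 = {0, 5, 9}  B3 = {4, 8, 9}  B4 = {0, 3, 9}  B5 = {1, 3, 9}  B6 = {1, 2, 9}  B7 = {5, 7, 9}  B8 = {6, 8, 9}
Tree: B1–B2, B1–B3, B2–B4, B4–B5, B5–B6, B2–B7, B3–B8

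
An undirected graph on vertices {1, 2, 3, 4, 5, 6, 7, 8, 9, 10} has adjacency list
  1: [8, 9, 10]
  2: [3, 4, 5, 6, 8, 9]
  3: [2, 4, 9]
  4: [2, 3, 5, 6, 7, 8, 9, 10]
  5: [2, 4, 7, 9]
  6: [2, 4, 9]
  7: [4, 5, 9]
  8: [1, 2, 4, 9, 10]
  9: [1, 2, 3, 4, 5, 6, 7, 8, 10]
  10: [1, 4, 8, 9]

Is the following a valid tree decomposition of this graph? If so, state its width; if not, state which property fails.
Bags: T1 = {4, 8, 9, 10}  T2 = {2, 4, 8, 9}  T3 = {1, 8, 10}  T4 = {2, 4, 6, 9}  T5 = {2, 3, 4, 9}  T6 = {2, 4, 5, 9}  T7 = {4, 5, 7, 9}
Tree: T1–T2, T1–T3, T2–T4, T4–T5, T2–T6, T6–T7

No — edge (9,1) lies in no bag.

A tree decomposition must satisfy three properties: every vertex lies in some bag; for every edge, both endpoints lie together in some bag; and for every vertex, the bags containing it form a connected subtree. Here edge (9,1) lies in no bag, so the decomposition is invalid.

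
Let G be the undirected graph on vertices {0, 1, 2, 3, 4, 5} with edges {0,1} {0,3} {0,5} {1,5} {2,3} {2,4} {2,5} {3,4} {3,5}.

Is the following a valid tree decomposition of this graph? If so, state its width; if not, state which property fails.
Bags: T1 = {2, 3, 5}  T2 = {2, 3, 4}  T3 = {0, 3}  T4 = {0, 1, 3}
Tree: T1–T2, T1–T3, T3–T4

No — edge (5,0) lies in no bag.

A tree decomposition must satisfy three properties: every vertex lies in some bag; for every edge, both endpoints lie together in some bag; and for every vertex, the bags containing it form a connected subtree. Here edge (5,0) lies in no bag, so the decomposition is invalid.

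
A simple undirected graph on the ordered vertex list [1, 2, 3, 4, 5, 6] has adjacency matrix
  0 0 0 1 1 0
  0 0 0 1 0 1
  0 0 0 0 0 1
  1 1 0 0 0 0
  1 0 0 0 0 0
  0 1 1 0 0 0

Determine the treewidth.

A width-1 tree decomposition is:
Bags: B1 = {1, 5}  B2 = {1, 4}  B3 = {2, 4}  B4 = {2, 6}  B5 = {3, 6}
Tree: B1–B2, B2–B3, B3–B4, B4–B5
Each bag holds 2 vertices, so the decomposition has width 1, which upper-bounds the treewidth. Any graph with an edge has treewidth ≥ 1, and G has the edge 5–1. The upper and lower bounds meet at 1, so that is the treewidth.

1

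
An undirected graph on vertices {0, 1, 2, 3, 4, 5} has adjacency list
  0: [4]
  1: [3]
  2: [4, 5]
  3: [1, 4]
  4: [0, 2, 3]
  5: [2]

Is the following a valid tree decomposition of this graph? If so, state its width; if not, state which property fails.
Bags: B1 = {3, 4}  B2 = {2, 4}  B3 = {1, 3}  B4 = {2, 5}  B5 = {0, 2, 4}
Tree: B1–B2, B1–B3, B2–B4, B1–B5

A tree decomposition must satisfy three properties: every vertex lies in some bag; for every edge, both endpoints lie together in some bag; and for every vertex, the bags containing it form a connected subtree. Here bags containing vertex 2 are not connected in the tree, so the decomposition is invalid.

No — bags containing vertex 2 are not connected in the tree.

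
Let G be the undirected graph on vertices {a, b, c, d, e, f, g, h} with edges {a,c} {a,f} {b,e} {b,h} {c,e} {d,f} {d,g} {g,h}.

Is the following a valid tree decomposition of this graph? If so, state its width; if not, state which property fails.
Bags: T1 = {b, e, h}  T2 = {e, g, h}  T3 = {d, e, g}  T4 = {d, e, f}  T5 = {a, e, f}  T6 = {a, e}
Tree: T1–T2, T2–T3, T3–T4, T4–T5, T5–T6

No — vertex c appears in no bag.

A tree decomposition must satisfy three properties: every vertex lies in some bag; for every edge, both endpoints lie together in some bag; and for every vertex, the bags containing it form a connected subtree. Here vertex c appears in no bag, so the decomposition is invalid.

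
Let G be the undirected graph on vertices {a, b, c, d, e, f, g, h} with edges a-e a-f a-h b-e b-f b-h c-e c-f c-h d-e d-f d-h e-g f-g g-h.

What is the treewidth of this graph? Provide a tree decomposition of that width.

Treewidth 3.
One optimal decomposition is:
Bags: B1 = {e, f, g, h}  B2 = {a, e, f, h}  B3 = {c, e, f, h}  B4 = {d, e, f, h}  B5 = {b, e, f, h}
Tree: B1–B2, B2–B3, B3–B4, B4–B5

Each bag holds 4 vertices, so the decomposition has width 3, which upper-bounds the treewidth. For the lower bound: the 4 vertex sets {f,g}, {a,e}, {h}, {c} are disjoint, each induces a connected subgraph, and every pair is joined by at least one edge of G. Contracting each set to a single vertex therefore yields K_{4} as a minor, and since treewidth is minor-monotone, tw(G) ≥ tw(K_{4}) = 3. Hence tw(G) = 3 exactly.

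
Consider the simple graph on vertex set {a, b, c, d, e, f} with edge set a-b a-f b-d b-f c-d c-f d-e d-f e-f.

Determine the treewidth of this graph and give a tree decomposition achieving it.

The largest bag has 3 vertices, giving width 2; this decomposition certifies tw(G) ≤ 2. On the other hand G contains the 3-clique {d, e, f}. A clique must lie in a single bag of any decomposition, so no decomposition can have width below 2. Combining the bounds, tw(G) = 2.

Treewidth 2.
One such decomposition:
Bags: B1 = {d, e, f}  B2 = {b, d, f}  B3 = {a, b, f}  B4 = {c, d, f}
Tree: B1–B2, B2–B3, B2–B4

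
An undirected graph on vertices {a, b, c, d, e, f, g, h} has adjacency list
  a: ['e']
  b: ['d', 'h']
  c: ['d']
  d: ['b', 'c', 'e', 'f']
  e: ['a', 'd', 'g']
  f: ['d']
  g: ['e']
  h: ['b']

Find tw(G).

1

A width-1 tree decomposition is:
Bags: B1 = {d, e}  B2 = {c, d}  B3 = {b, d}  B4 = {b, h}  B5 = {e, g}  B6 = {d, f}  B7 = {a, e}
Tree: B1–B2, B2–B3, B3–B4, B1–B5, B3–B6, B1–B7
The largest bag has 2 vertices, giving width 1; this decomposition certifies tw(G) ≤ 1. Since G has at least one edge (e.g. d–e), it is not an edgeless graph, so tw(G) ≥ 1. The upper and lower bounds meet at 1, so that is the treewidth.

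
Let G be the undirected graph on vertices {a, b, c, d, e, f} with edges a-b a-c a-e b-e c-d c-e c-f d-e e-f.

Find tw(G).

2

A width-2 tree decomposition is:
Bags: B1 = {c, e, f}  B2 = {a, c, e}  B3 = {a, b, e}  B4 = {c, d, e}
Tree: B1–B2, B2–B3, B1–B4
The largest bag has 3 vertices, giving width 2; this decomposition certifies tw(G) ≤ 2. Conversely, {c, d, e} is a clique of size 3, and the vertices of any clique must share a bag in every tree decomposition; so some bag has ≥ 3 vertices and tw(G) ≥ 2. Combining the bounds, tw(G) = 2.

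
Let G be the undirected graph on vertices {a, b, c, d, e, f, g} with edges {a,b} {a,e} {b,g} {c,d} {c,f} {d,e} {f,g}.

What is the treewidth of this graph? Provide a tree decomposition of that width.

Treewidth 2.
Bags: B1 = {c, d, e}  B2 = {a, c, e}  B3 = {a, b, c}  B4 = {b, c, g}  B5 = {c, f, g}
Tree: B1–B2, B2–B3, B3–B4, B4–B5

The largest bag has 3 vertices, giving width 2; this decomposition certifies tw(G) ≤ 2. The edges c–d–e–a–b–g–f–c form a cycle, so G is not a tree and its treewidth is at least 2. The upper and lower bounds meet at 2, so that is the treewidth.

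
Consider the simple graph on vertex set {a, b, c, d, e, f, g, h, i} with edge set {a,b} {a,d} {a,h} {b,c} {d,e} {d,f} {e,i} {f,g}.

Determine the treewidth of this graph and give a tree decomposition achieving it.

Treewidth 1.
Bags: B1 = {d, f}  B2 = {a, d}  B3 = {d, e}  B4 = {a, b}  B5 = {b, c}  B6 = {e, i}  B7 = {a, h}  B8 = {f, g}
Tree: B1–B2, B2–B3, B2–B4, B4–B5, B3–B6, B2–B7, B1–B8

The largest bag has 2 vertices, giving width 1; this decomposition certifies tw(G) ≤ 1. Since G has at least one edge (e.g. d–f), it is not an edgeless graph, so tw(G) ≥ 1. Therefore the treewidth is 1.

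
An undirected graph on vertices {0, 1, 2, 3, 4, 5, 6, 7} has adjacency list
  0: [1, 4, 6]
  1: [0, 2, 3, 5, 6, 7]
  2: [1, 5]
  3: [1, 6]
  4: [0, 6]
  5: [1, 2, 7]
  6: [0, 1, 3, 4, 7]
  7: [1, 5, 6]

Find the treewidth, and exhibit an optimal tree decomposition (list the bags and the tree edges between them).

Treewidth 2.
One optimal decomposition is:
Bags: B1 = {0, 1, 6}  B2 = {0, 4, 6}  B3 = {1, 6, 7}  B4 = {1, 5, 7}  B5 = {1, 2, 5}  B6 = {1, 3, 6}
Tree: B1–B2, B1–B3, B3–B4, B4–B5, B3–B6

Each bag holds 3 vertices, so the decomposition has width 2, which upper-bounds the treewidth. On the other hand G contains the 3-clique {1, 2, 5}. A clique must lie in a single bag of any decomposition, so no decomposition can have width below 2. Therefore the treewidth is 2.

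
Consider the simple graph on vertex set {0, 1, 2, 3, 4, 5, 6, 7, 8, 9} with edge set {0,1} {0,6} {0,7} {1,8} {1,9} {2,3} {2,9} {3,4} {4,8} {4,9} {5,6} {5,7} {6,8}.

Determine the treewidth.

2

A width-2 tree decomposition is:
Bags: B1 = {2, 3, 9}  B2 = {3, 4, 9}  B3 = {1, 4, 9}  B4 = {1, 4, 8}  B5 = {0, 1, 8}  B6 = {0, 6, 8}  B7 = {0, 6, 7}  B8 = {5, 6, 7}
Tree: B1–B2, B2–B3, B3–B4, B4–B5, B5–B6, B6–B7, B7–B8
The largest bag has 3 vertices, giving width 2; this decomposition certifies tw(G) ≤ 2. The edges 2–3–4–9–2 form a cycle, so G is not a tree and its treewidth is at least 2. Hence tw(G) = 2 exactly.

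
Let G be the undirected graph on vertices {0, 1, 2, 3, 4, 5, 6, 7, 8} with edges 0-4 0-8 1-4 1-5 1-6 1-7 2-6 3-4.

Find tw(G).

A width-1 tree decomposition is:
Bags: B1 = {0, 4}  B2 = {1, 4}  B3 = {3, 4}  B4 = {1, 7}  B5 = {1, 5}  B6 = {1, 6}  B7 = {2, 6}  B8 = {0, 8}
Tree: B1–B2, B1–B3, B2–B4, B2–B5, B4–B6, B6–B7, B1–B8
Each bag holds 2 vertices, so the decomposition has width 1, which upper-bounds the treewidth. Any graph with an edge has treewidth ≥ 1, and G has the edge 0–4. Hence tw(G) = 1 exactly.

1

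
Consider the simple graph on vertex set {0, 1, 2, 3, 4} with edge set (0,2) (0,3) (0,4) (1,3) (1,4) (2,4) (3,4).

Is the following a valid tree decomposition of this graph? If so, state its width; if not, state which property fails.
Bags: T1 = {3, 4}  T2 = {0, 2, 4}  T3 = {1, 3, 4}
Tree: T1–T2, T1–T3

A tree decomposition must satisfy three properties: every vertex lies in some bag; for every edge, both endpoints lie together in some bag; and for every vertex, the bags containing it form a connected subtree. Here edge (0,3) lies in no bag, so the decomposition is invalid.

No — edge (0,3) lies in no bag.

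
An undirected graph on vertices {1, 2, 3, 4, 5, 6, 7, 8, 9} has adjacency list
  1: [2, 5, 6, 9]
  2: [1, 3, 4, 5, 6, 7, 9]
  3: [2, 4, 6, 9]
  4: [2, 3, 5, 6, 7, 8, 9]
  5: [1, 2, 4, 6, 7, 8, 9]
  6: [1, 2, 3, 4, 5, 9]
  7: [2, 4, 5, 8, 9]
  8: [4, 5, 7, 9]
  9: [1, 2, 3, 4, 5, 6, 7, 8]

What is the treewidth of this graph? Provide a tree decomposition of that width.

Treewidth 4.
One such decomposition:
Bags: B1 = {2, 4, 5, 7, 9}  B2 = {4, 5, 7, 8, 9}  B3 = {2, 4, 5, 6, 9}  B4 = {1, 2, 5, 6, 9}  B5 = {2, 3, 4, 6, 9}
Tree: B1–B2, B1–B3, B3–B4, B3–B5

Every bag has size at most 5, so the width is 5 − 1 = 4 and tw(G) ≤ 4. On the other hand G contains the 5-clique {4, 5, 7, 8, 9}. A clique must lie in a single bag of any decomposition, so no decomposition can have width below 4. The upper and lower bounds meet at 4, so that is the treewidth.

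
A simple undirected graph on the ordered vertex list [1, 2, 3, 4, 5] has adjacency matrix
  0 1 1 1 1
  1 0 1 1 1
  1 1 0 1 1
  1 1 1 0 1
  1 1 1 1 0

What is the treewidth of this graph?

4

A width-4 tree decomposition is:
Bags: B1 = {1, 2, 3, 4, 5}
Tree: (single bag)
With just one bag of size 5, the width is 5 − 1 = 4, so tw(G) ≤ 4. For the lower bound, the 5 vertices {1, 2, 3, 4, 5} are pairwise adjacent, and any tree decomposition puts a clique entirely inside one bag — forcing width ≥ 4. Therefore the treewidth is 4.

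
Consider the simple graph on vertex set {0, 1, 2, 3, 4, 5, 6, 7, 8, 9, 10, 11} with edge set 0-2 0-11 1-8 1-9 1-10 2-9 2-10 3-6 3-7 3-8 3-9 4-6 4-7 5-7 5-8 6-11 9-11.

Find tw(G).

A width-3 tree decomposition is:
Bags: B1 = {4, 5, 6, 7}  B2 = {3, 5, 6, 7}  B3 = {3, 5, 6, 8}  B4 = {3, 6, 8, 11}  B5 = {3, 8, 9, 11}  B6 = {1, 8, 9, 11}  B7 = {0, 1, 9, 11}  B8 = {0, 1, 2, 9}  B9 = {0, 1, 2, 10}
Tree: B1–B2, B2–B3, B3–B4, B4–B5, B5–B6, B6–B7, B7–B8, B8–B9
Each bag holds 4 vertices, so the decomposition has width 3, which upper-bounds the treewidth. For the lower bound: the 4 vertex sets {4,5,7}, {6}, {3}, {1,8,9,11} are disjoint, each induces a connected subgraph, and every pair is joined by at least one edge of G. Contracting each set to a single vertex therefore yields K_{4} as a minor, and since treewidth is minor-monotone, tw(G) ≥ tw(K_{4}) = 3. Hence tw(G) = 3 exactly.

3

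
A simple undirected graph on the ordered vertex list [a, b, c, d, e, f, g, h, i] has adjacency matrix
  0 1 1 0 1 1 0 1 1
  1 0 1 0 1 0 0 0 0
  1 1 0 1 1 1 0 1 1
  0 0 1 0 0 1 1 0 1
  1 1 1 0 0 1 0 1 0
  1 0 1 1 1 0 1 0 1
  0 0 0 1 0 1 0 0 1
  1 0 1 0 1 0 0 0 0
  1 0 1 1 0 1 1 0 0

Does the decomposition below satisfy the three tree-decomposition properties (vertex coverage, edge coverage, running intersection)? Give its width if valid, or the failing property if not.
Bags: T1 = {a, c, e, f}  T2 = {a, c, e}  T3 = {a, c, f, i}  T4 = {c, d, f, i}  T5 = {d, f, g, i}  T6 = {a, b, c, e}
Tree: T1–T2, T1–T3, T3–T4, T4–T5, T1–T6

A tree decomposition must satisfy three properties: every vertex lies in some bag; for every edge, both endpoints lie together in some bag; and for every vertex, the bags containing it form a connected subtree. Here vertex h appears in no bag, so the decomposition is invalid.

No — vertex h appears in no bag.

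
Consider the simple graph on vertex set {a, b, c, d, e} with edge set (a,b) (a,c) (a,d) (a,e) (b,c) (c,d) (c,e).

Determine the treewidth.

A width-2 tree decomposition is:
Bags: B1 = {a, b, c}  B2 = {a, c, e}  B3 = {a, c, d}
Tree: B1–B2, B2–B3
Each bag holds 3 vertices, so the decomposition has width 2, which upper-bounds the treewidth. Conversely, {a, c, d} is a clique of size 3, and the vertices of any clique must share a bag in every tree decomposition; so some bag has ≥ 3 vertices and tw(G) ≥ 2. Therefore the treewidth is 2.

2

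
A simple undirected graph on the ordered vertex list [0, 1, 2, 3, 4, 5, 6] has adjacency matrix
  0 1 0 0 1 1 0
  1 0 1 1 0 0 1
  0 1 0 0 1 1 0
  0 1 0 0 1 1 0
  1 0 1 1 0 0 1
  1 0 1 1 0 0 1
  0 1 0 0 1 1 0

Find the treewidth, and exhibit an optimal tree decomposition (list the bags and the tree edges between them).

Treewidth 3.
One such decomposition:
Bags: B1 = {1, 2, 4, 5}  B2 = {1, 3, 4, 5}  B3 = {0, 1, 4, 5}  B4 = {1, 4, 5, 6}
Tree: B1–B2, B2–B3, B3–B4

The largest bag has 4 vertices, giving width 3; this decomposition certifies tw(G) ≤ 3. For the lower bound: the 4 vertex sets {2,5}, {3,4}, {1}, {0} are disjoint, each induces a connected subgraph, and every pair is joined by at least one edge of G. Contracting each set to a single vertex therefore yields K_{4} as a minor, and since treewidth is minor-monotone, tw(G) ≥ tw(K_{4}) = 3. Hence tw(G) = 3 exactly.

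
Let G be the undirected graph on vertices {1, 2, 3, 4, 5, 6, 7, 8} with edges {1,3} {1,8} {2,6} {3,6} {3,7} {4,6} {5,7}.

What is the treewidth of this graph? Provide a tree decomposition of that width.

Treewidth 1.
One such decomposition:
Bags: B1 = {3, 6}  B2 = {3, 7}  B3 = {4, 6}  B4 = {1, 3}  B5 = {1, 8}  B6 = {5, 7}  B7 = {2, 6}
Tree: B1–B2, B1–B3, B2–B4, B4–B5, B2–B6, B1–B7

Every bag has size at most 2, so the width is 2 − 1 = 1 and tw(G) ≤ 1. G has an edge, so its treewidth is at least 1. Hence tw(G) = 1 exactly.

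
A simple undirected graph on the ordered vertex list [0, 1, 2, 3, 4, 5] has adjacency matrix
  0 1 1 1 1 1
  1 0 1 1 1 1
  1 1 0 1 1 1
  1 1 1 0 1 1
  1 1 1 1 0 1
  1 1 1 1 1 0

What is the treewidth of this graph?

A width-5 tree decomposition is:
Bags: B1 = {0, 1, 2, 3, 4, 5}
Tree: (single bag)
A single bag containing all 6 vertices is trivially a valid decomposition of width 5. Conversely, {0, 1, 2, 3, 4, 5} is a clique of size 6, and the vertices of any clique must share a bag in every tree decomposition; so some bag has ≥ 6 vertices and tw(G) ≥ 5. The upper and lower bounds meet at 5, so that is the treewidth.

5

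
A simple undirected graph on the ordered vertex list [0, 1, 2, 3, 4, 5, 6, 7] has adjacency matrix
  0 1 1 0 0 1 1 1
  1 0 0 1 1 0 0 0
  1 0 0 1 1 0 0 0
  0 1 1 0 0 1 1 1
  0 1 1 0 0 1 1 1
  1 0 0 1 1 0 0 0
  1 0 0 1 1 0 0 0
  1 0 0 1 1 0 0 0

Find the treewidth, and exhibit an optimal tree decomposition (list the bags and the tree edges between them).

Every bag has size at most 4, so the width is 4 − 1 = 3 and tw(G) ≤ 3. For the lower bound: the 4 vertex sets {2,4}, {3,6}, {0}, {1} are disjoint, each induces a connected subgraph, and every pair is joined by at least one edge of G. Contracting each set to a single vertex therefore yields K_{4} as a minor, and since treewidth is minor-monotone, tw(G) ≥ tw(K_{4}) = 3. The upper and lower bounds meet at 3, so that is the treewidth.

Treewidth 3.
Bags: B1 = {0, 2, 3, 4}  B2 = {0, 3, 4, 6}  B3 = {0, 1, 3, 4}  B4 = {0, 3, 4, 5}  B5 = {0, 3, 4, 7}
Tree: B1–B2, B2–B3, B3–B4, B4–B5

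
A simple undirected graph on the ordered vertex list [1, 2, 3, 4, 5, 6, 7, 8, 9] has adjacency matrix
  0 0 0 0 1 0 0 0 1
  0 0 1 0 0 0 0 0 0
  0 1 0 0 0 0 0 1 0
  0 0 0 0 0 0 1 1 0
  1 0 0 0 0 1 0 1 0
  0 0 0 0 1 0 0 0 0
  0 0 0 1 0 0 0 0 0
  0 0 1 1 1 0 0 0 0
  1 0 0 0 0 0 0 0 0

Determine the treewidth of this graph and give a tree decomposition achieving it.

Each bag holds 2 vertices, so the decomposition has width 1, which upper-bounds the treewidth. G has an edge, so its treewidth is at least 1. Combining the bounds, tw(G) = 1.

Treewidth 1.
One optimal decomposition is:
Bags: B1 = {5, 8}  B2 = {3, 8}  B3 = {5, 6}  B4 = {1, 5}  B5 = {4, 8}  B6 = {4, 7}  B7 = {2, 3}  B8 = {1, 9}
Tree: B1–B2, B1–B3, B1–B4, B1–B5, B5–B6, B2–B7, B4–B8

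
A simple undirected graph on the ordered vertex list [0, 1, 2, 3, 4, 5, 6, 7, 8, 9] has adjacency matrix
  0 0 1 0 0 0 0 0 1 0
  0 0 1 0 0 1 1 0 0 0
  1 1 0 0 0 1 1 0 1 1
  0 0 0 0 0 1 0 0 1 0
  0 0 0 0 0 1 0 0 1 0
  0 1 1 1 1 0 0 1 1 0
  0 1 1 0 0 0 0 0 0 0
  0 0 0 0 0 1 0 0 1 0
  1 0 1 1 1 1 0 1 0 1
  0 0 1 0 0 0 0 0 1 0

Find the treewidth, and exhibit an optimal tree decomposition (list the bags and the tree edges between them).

Every bag has size at most 3, so the width is 3 − 1 = 2 and tw(G) ≤ 2. On the other hand G contains the 3-clique {0, 2, 8}. A clique must lie in a single bag of any decomposition, so no decomposition can have width below 2. Hence tw(G) = 2 exactly.

Treewidth 2.
Bags: B1 = {0, 2, 8}  B2 = {2, 5, 8}  B3 = {4, 5, 8}  B4 = {2, 8, 9}  B5 = {3, 5, 8}  B6 = {1, 2, 5}  B7 = {1, 2, 6}  B8 = {5, 7, 8}
Tree: B1–B2, B2–B3, B1–B4, B3–B5, B2–B6, B6–B7, B3–B8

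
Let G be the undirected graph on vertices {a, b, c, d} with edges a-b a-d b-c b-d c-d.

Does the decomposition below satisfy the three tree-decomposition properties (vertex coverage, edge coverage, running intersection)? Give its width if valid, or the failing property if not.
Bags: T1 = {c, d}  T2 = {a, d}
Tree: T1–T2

A tree decomposition must satisfy three properties: every vertex lies in some bag; for every edge, both endpoints lie together in some bag; and for every vertex, the bags containing it form a connected subtree. Here vertex b appears in no bag, so the decomposition is invalid.

No — vertex b appears in no bag.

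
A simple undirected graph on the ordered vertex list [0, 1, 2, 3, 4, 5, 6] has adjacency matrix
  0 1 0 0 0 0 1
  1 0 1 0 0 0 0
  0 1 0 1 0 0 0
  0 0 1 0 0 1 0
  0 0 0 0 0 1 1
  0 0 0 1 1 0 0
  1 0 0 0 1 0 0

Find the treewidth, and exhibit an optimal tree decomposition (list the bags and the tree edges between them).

Treewidth 2.
One such decomposition:
Bags: B1 = {3, 4, 5}  B2 = {3, 4, 6}  B3 = {0, 3, 6}  B4 = {0, 1, 3}  B5 = {1, 2, 3}
Tree: B1–B2, B2–B3, B3–B4, B4–B5

Each bag holds 3 vertices, so the decomposition has width 2, which upper-bounds the treewidth. Since 3–5–4–6–0–1–2–3 is a cycle in G, G is not acyclic. Forests are exactly the graphs of treewidth ≤ 1, so tw(G) ≥ 2. Combining the bounds, tw(G) = 2.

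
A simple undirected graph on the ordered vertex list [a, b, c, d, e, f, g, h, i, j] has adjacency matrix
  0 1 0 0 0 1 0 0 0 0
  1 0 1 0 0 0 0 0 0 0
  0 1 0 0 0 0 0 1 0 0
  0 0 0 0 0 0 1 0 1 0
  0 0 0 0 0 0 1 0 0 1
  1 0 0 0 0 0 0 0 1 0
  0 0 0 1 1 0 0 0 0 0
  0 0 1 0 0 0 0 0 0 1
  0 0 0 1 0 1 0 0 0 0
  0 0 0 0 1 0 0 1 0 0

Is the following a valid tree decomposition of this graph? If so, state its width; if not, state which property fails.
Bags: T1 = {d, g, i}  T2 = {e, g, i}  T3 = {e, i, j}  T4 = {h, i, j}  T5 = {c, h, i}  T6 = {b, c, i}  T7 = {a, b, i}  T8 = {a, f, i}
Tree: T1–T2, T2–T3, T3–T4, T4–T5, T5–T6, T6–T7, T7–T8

Yes; width 2.

Checking the three conditions: (i) the bags cover all of {a, b, c, d, e, f, g, h, i, j}; (ii) for each edge, some bag contains both endpoints; (iii) the bags containing any fixed vertex form a subtree. All hold, so the decomposition is valid with width 3 − 1 = 2.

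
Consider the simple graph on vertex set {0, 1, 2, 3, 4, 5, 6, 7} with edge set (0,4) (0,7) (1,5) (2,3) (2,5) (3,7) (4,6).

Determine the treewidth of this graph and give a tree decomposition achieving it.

Each bag holds 2 vertices, so the decomposition has width 1, which upper-bounds the treewidth. Any graph with an edge has treewidth ≥ 1, and G has the edge 6–4. The upper and lower bounds meet at 1, so that is the treewidth.

Treewidth 1.
One such decomposition:
Bags: B1 = {4, 6}  B2 = {0, 4}  B3 = {0, 7}  B4 = {3, 7}  B5 = {2, 3}  B6 = {2, 5}  B7 = {1, 5}
Tree: B1–B2, B2–B3, B3–B4, B4–B5, B5–B6, B6–B7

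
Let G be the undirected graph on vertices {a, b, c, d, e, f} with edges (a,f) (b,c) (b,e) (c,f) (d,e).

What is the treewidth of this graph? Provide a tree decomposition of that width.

Treewidth 1.
Bags: B1 = {d, e}  B2 = {b, e}  B3 = {b, c}  B4 = {c, f}  B5 = {a, f}
Tree: B1–B2, B2–B3, B3–B4, B4–B5

Every bag has size at most 2, so the width is 2 − 1 = 1 and tw(G) ≤ 1. Since G has at least one edge (e.g. d–e), it is not an edgeless graph, so tw(G) ≥ 1. Combining the bounds, tw(G) = 1.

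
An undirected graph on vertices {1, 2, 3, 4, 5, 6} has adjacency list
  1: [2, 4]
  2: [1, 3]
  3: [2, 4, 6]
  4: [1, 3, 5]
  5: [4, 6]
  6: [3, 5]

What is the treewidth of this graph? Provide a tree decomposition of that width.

Every bag has size at most 3, so the width is 3 − 1 = 2 and tw(G) ≤ 2. For the lower bound, G contains the cycle 6–5–4–3–6, so G is not a forest; only forests have treewidth ≤ 1, hence tw(G) ≥ 2. Combining the bounds, tw(G) = 2.

Treewidth 2.
One such decomposition:
Bags: B1 = {3, 5, 6}  B2 = {3, 4, 5}  B3 = {2, 3, 4}  B4 = {1, 2, 4}
Tree: B1–B2, B2–B3, B3–B4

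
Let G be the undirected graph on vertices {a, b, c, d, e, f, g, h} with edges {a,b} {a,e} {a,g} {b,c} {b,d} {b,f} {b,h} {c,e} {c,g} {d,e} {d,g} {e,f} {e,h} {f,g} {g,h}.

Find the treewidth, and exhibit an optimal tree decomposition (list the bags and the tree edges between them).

Each bag holds 4 vertices, so the decomposition has width 3, which upper-bounds the treewidth. For the lower bound: the 4 vertex sets {c,e}, {d,g}, {b}, {f} are disjoint, each induces a connected subgraph, and every pair is joined by at least one edge of G. Contracting each set to a single vertex therefore yields K_{4} as a minor, and since treewidth is minor-monotone, tw(G) ≥ tw(K_{4}) = 3. Hence tw(G) = 3 exactly.

Treewidth 3.
One such decomposition:
Bags: B1 = {b, c, e, g}  B2 = {b, d, e, g}  B3 = {b, e, f, g}  B4 = {a, b, e, g}  B5 = {b, e, g, h}
Tree: B1–B2, B2–B3, B3–B4, B4–B5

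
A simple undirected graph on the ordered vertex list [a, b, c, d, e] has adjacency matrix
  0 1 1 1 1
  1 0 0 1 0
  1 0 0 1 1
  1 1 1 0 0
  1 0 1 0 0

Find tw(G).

A width-2 tree decomposition is:
Bags: B1 = {a, b, d}  B2 = {a, c, d}  B3 = {a, c, e}
Tree: B1–B2, B2–B3
Each bag holds 3 vertices, so the decomposition has width 2, which upper-bounds the treewidth. For the lower bound, the 3 vertices {a, c, d} are pairwise adjacent, and any tree decomposition puts a clique entirely inside one bag — forcing width ≥ 2. Hence tw(G) = 2 exactly.

2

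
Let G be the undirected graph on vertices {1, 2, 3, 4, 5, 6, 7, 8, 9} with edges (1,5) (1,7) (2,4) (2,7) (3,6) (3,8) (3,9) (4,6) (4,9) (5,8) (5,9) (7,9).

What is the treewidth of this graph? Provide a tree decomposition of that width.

Each bag holds 4 vertices, so the decomposition has width 3, which upper-bounds the treewidth. For the lower bound: the 4 vertex sets {3,6,8}, {4}, {9}, {1,2,5,7} are disjoint, each induces a connected subgraph, and every pair is joined by at least one edge of G. Contracting each set to a single vertex therefore yields K_{4} as a minor, and since treewidth is minor-monotone, tw(G) ≥ tw(K_{4}) = 3. Combining the bounds, tw(G) = 3.

Treewidth 3.
One such decomposition:
Bags: B1 = {3, 4, 6, 8}  B2 = {3, 4, 8, 9}  B3 = {4, 5, 8, 9}  B4 = {2, 4, 5, 9}  B5 = {2, 5, 7, 9}  B6 = {1, 2, 5, 7}
Tree: B1–B2, B2–B3, B3–B4, B4–B5, B5–B6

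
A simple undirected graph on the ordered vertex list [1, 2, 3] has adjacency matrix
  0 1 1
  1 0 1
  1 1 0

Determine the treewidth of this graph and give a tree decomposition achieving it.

Treewidth 2.
Bags: B1 = {1, 2, 3}
Tree: (single bag)

With just one bag of size 3, the width is 3 − 1 = 2, so tw(G) ≤ 2. On the other hand G contains the 3-clique {1, 2, 3}. A clique must lie in a single bag of any decomposition, so no decomposition can have width below 2. Therefore the treewidth is 2.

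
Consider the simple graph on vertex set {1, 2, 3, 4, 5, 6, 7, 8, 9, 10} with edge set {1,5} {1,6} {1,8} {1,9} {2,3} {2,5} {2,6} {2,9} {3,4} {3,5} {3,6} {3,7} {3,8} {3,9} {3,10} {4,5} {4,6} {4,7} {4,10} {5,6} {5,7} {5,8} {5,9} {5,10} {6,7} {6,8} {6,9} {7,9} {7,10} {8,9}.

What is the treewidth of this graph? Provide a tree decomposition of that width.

Treewidth 4.
One optimal decomposition is:
Bags: B1 = {3, 5, 6, 8, 9}  B2 = {2, 3, 5, 6, 9}  B3 = {3, 5, 6, 7, 9}  B4 = {3, 4, 5, 6, 7}  B5 = {3, 4, 5, 7, 10}  B6 = {1, 5, 6, 8, 9}
Tree: B1–B2, B1–B3, B3–B4, B4–B5, B1–B6

Every bag has size at most 5, so the width is 5 − 1 = 4 and tw(G) ≤ 4. Conversely, {1, 5, 6, 8, 9} is a clique of size 5, and the vertices of any clique must share a bag in every tree decomposition; so some bag has ≥ 5 vertices and tw(G) ≥ 4. Combining the bounds, tw(G) = 4.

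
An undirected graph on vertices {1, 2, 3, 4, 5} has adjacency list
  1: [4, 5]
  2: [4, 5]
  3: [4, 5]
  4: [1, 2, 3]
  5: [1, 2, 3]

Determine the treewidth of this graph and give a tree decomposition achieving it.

Treewidth 2.
Bags: B1 = {1, 4, 5}  B2 = {2, 4, 5}  B3 = {3, 4, 5}
Tree: B1–B2, B2–B3

Every bag has size at most 3, so the width is 3 − 1 = 2 and tw(G) ≤ 2. Since 1–5–2–4–1 is a cycle in G, G is not acyclic. Forests are exactly the graphs of treewidth ≤ 1, so tw(G) ≥ 2. Hence tw(G) = 2 exactly.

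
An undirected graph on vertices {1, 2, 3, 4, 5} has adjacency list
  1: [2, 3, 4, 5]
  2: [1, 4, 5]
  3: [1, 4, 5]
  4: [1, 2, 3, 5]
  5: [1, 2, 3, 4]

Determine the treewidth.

A width-3 tree decomposition is:
Bags: B1 = {1, 3, 4, 5}  B2 = {1, 2, 4, 5}
Tree: B1–B2
Every bag has size at most 4, so the width is 4 − 1 = 3 and tw(G) ≤ 3. On the other hand G contains the 4-clique {1, 2, 4, 5}. A clique must lie in a single bag of any decomposition, so no decomposition can have width below 3. Therefore the treewidth is 3.

3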